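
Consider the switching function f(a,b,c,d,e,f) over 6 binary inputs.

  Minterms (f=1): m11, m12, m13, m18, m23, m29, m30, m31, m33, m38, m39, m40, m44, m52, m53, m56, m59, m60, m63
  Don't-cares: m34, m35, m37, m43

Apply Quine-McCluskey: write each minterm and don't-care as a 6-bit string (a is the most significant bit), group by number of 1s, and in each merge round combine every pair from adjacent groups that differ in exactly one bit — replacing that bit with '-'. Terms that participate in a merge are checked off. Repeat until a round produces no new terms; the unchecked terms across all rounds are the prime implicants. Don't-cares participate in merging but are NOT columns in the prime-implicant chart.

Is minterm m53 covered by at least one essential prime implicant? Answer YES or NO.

size-2^0 implicants → 001011(✓)  001100(✓)  001101(✓)  010010  010111(✓)  011101(✓)  011110(✓)  011111(✓)  100001(✓)  100010(✓)  100011(✓)  100101(✓)  100110(✓)  100111(✓)  101000(✓)  101011(✓)  101100(✓)  110100(✓)  110101(✓)  111000(✓)  111011(✓)  111100(✓)  111111(✓)
size-2^1 implicants → -01011  -01100  -11111  0-1101  00110-  01-111  0111-1  01111-  1-0101  1-1000(✓)  1-1011  1-1100(✓)  10-011  100-01(✓)  100-10(✓)  100-11(✓)  1000-1(✓)  10001-(✓)  1001-1(✓)  10011-(✓)  101-00(✓)  11-100  11010-  111-00(✓)  111-11
size-2^2 implicants → 1-1-00  100--1  100-1-
Unchecked terms (primes): -01011, -01100, -11111, 0-1101, 00110-, 01-111, 010010, 0111-1, 01111-, 1-0101, 1-1-00, 1-1011, 10-011, 100--1, 100-1-, 11-100, 11010-, 111-11
Minterm coverage:
  m11 ⊆ -01011 [E]
  m12 ⊆ -01100,00110-
  m13 ⊆ 0-1101,00110-
  m18 ⊆ 010010 [E]
  m23 ⊆ 01-111 [E]
  m29 ⊆ 0-1101,0111-1
  m30 ⊆ 01111- [E]
  m31 ⊆ -11111,01-111,0111-1,01111-
  m33 ⊆ 100--1 [E]
  m38 ⊆ 100-1- [E]
  m39 ⊆ 100--1,100-1-
  m40 ⊆ 1-1-00 [E]
  m44 ⊆ -01100,1-1-00
  m52 ⊆ 11-100,11010-
  m53 ⊆ 1-0101,11010-
  m56 ⊆ 1-1-00 [E]
  m59 ⊆ 1-1011,111-11
  m60 ⊆ 1-1-00,11-100
  m63 ⊆ -11111,111-11
E = {-01011, 01-111, 010010, 01111-, 1-1-00, 100--1, 100-1-}

NO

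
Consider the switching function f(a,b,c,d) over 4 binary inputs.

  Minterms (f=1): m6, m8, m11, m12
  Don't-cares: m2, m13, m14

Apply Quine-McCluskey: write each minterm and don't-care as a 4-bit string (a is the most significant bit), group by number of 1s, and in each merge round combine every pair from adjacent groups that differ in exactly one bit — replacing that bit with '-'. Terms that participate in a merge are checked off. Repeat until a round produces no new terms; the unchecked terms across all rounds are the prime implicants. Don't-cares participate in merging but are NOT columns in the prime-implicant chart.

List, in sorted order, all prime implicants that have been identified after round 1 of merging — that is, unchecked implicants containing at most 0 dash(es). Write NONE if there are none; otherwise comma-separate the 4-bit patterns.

1011

Round 0: 0010✓ 0110✓ 1000✓ 1011 1100✓ 1101✓ 1110✓
Round 1: -110 0-10 1-00 11-0 110-
PIs = {-110, 0-10, 1-00, 1011, 11-0, 110-}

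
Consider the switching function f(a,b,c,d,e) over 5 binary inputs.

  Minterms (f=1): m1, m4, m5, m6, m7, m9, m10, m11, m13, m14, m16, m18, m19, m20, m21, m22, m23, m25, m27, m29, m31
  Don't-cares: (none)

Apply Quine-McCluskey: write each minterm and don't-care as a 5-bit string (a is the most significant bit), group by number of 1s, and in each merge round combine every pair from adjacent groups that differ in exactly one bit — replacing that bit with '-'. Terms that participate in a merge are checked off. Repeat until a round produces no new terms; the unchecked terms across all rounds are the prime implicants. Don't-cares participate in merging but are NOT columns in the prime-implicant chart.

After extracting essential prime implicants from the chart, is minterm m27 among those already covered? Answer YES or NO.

NO

Round 0: 00001✓ 00100✓ 00101✓ 00110✓ 00111✓ 01001✓ 01010✓ 01011✓ 01101✓ 01110✓ 10000✓ 10010✓ 10011✓ 10100✓ 10101✓ 10110✓ 10111✓ 11001✓ 11011✓ 11101✓ 11111✓
Round 1: -0100✓ -0101✓ -0110✓ -0111✓ -1001✓ -1011✓ -1101✓ 0-001✓ 0-101✓ 0-110 00-01✓ 001-0✓ 001-1✓ 0010-✓ 0011-✓ 01-01✓ 01-10 010-1✓ 0101- 1-011✓ 1-101✓ 1-111✓ 10-00✓ 10-10✓ 10-11✓ 100-0✓ 1001-✓ 101-0✓ 101-1✓ 1010-✓ 1011-✓ 11-01✓ 11-11✓ 110-1✓ 111-1✓
Round 2: --101 -01-0✓ -01-1✓ -010-✓ -011-✓ -1-01 -10-1 0--01 001--✓ 1--11 1-1-1 10--0 10-1- 101--✓ 11--1
Round 3: -01--
PIs = {--101, -01--, -1-01, -10-1, 0--01, 0-110, 01-10, 0101-, 1--11, 1-1-1, 10--0, 10-1-, 11--1}
Coverage chart:
  m1: 0--01 ←essential
  m4: -01-- ←essential
  m5: --101,-01--,0--01
  m6: -01--,0-110
  m7: -01-- ←essential
  m9: -1-01,-10-1,0--01
  m10: 01-10,0101-
  m11: -10-1,0101-
  m13: --101,-1-01,0--01
  m14: 0-110,01-10
  m16: 10--0 ←essential
  m18: 10--0,10-1-
  m19: 1--11,10-1-
  m20: -01--,10--0
  m21: --101,-01--,1-1-1
  m22: -01--,10--0,10-1-
  m23: -01--,1--11,1-1-1,10-1-
  m25: -1-01,-10-1,11--1
  m27: -10-1,1--11,11--1
  m29: --101,-1-01,1-1-1,11--1
  m31: 1--11,1-1-1,11--1
Essential: -01--, 0--01, 10--0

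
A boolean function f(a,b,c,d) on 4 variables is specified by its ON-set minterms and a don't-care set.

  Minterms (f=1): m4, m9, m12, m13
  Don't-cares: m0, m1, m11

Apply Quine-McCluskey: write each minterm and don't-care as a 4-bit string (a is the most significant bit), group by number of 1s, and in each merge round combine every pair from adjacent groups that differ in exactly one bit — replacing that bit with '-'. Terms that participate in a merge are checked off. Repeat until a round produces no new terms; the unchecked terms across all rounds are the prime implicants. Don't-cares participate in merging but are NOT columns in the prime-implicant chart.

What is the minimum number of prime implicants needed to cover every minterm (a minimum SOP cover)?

Round 0: 0000✓ 0001✓ 0100✓ 1001✓ 1011✓ 1100✓ 1101✓
Round 1: -001 -100 0-00 000- 1-01 10-1 110-
PIs = {-001, -100, 0-00, 000-, 1-01, 10-1, 110-}
Coverage chart:
  m4: -100,0-00
  m9: -001,1-01,10-1
  m12: -100,110-
  m13: 1-01,110-
(no essential prime implicants)
Petrick residual → -100, 1-01
Min cover (2 terms): bc'd' + ac'd

2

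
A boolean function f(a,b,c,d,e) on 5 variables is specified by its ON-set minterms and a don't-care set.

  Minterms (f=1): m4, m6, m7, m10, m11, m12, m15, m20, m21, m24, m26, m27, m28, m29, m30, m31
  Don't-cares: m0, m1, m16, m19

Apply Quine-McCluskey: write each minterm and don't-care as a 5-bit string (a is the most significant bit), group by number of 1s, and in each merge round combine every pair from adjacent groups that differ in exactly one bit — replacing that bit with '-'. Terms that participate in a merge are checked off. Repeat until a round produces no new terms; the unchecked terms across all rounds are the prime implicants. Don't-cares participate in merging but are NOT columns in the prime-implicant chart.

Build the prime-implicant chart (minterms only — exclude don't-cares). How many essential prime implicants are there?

Round 0: 00000✓ 00001✓ 00100✓ 00110✓ 00111✓ 01010✓ 01011✓ 01100✓ 01111✓ 10000✓ 10011✓ 10100✓ 10101✓ 11000✓ 11010✓ 11011✓ 11100✓ 11101✓ 11110✓ 11111✓
Round 1: -0000✓ -0100✓ -1010✓ -1011✓ -1100✓ -1111✓ 0-100✓ 0-111 00-00✓ 0000- 001-0 0011- 01-11✓ 0101-✓ 1-000✓ 1-011 1-100✓ 1-101✓ 10-00✓ 1010-✓ 11-00✓ 11-10✓ 11-11✓ 110-0✓ 1101-✓ 111-0✓ 111-1✓ 1110-✓ 1111-✓
Round 2: --100 -0-00 -1-11 -101- 1--00 1-10- 11--0 11-1- 111--
PIs = {--100, -0-00, -1-11, -101-, 0-111, 0000-, 001-0, 0011-, 1--00, 1-011, 1-10-, 11--0, 11-1-, 111--}
Coverage chart:
  m4: --100,-0-00,001-0
  m6: 001-0,0011-
  m7: 0-111,0011-
  m10: -101- ←essential
  m11: -1-11,-101-
  m12: --100 ←essential
  m15: -1-11,0-111
  m20: --100,-0-00,1--00,1-10-
  m21: 1-10- ←essential
  m24: 1--00,11--0
  m26: -101-,11--0,11-1-
  m27: -1-11,-101-,1-011,11-1-
  m28: --100,1--00,1-10-,11--0,111--
  m29: 1-10-,111--
  m30: 11--0,11-1-,111--
  m31: -1-11,11-1-,111--
Essential: --100, -101-, 1-10-

3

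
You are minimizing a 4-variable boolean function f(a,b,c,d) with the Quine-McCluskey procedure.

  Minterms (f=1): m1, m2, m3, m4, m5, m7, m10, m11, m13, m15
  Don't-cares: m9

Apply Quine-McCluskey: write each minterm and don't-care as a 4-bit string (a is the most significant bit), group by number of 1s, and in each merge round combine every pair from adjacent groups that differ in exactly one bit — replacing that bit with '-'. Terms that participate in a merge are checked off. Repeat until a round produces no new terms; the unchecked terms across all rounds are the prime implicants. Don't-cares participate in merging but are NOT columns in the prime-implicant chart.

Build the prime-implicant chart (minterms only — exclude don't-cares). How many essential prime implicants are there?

3

[col 0] 0001*, 0010*, 0011*, 0100*, 0101*, 0111*, 1001*, 1010*, 1011*, 1101*, 1111*
[col 1] -001*, -010*, -011*, -101*, -111*, 0-01*, 0-11*, 00-1*, 001-*, 01-1*, 010-, 1-01*, 1-11*, 10-1*, 101-*, 11-1*
[col 2] --01*, --11*, -0-1*, -01-, -1-1*, 0--1*, 1--1*
[col 3] ---1
Prime implicants: ---1, -01-, 010-
PI chart (minterm → PIs covering it):
  1 | ---1  (sole → essential)
  2 | -01-  (sole → essential)
  3 | ---1,-01-
  4 | 010-  (sole → essential)
  5 | ---1,010-
  7 | ---1  (sole → essential)
  10 | -01-  (sole → essential)
  11 | ---1,-01-
  13 | ---1  (sole → essential)
  15 | ---1  (sole → essential)
Essential prime implicants: ---1, -01-, 010-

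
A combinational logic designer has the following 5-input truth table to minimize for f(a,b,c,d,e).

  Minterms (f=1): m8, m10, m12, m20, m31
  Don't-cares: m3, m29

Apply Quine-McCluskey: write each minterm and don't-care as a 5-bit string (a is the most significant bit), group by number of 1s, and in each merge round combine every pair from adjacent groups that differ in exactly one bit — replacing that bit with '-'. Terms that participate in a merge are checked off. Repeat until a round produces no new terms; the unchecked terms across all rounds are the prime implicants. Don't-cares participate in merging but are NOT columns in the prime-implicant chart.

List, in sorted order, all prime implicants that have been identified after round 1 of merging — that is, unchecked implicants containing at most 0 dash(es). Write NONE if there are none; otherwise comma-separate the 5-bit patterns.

00011, 10100

Round 0: 00011 01000✓ 01010✓ 01100✓ 10100 11101✓ 11111✓
Round 1: 01-00 010-0 111-1
PIs = {00011, 01-00, 010-0, 10100, 111-1}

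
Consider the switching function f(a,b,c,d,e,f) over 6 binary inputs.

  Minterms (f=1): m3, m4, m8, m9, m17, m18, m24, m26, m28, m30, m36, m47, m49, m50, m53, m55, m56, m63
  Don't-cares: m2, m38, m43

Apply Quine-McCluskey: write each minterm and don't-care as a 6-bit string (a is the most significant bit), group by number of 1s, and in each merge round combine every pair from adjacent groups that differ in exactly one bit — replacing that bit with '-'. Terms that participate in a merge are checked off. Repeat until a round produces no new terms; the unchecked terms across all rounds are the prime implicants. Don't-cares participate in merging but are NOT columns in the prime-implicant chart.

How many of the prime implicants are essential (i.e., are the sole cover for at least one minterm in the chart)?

Round 0: 000010✓ 000011✓ 000100✓ 001000✓ 001001✓ 010001✓ 010010✓ 011000✓ 011010✓ 011100✓ 011110✓ 100100✓ 100110✓ 101011✓ 101111✓ 110001✓ 110010✓ 110101✓ 110111✓ 111000✓ 111111✓
Round 1: -00100 -10001 -10010 -11000 0-0010 0-1000 00001- 00100- 01-010 011-00✓ 011-10✓ 0110-0✓ 0111-0✓ 1-1111 1001-0 101-11 11-111 110-01 1101-1
Round 2: 011--0
PIs = {-00100, -10001, -10010, -11000, 0-0010, 0-1000, 00001-, 00100-, 01-010, 011--0, 1-1111, 1001-0, 101-11, 11-111, 110-01, 1101-1}
Coverage chart:
  m3: 00001- ←essential
  m4: -00100 ←essential
  m8: 0-1000,00100-
  m9: 00100- ←essential
  m17: -10001 ←essential
  m18: -10010,0-0010,01-010
  m24: -11000,0-1000,011--0
  m26: 01-010,011--0
  m28: 011--0 ←essential
  m30: 011--0 ←essential
  m36: -00100,1001-0
  m47: 1-1111,101-11
  m49: -10001,110-01
  m50: -10010 ←essential
  m53: 110-01,1101-1
  m55: 11-111,1101-1
  m56: -11000 ←essential
  m63: 1-1111,11-111
Essential: -00100, -10001, -10010, -11000, 00001-, 00100-, 011--0

7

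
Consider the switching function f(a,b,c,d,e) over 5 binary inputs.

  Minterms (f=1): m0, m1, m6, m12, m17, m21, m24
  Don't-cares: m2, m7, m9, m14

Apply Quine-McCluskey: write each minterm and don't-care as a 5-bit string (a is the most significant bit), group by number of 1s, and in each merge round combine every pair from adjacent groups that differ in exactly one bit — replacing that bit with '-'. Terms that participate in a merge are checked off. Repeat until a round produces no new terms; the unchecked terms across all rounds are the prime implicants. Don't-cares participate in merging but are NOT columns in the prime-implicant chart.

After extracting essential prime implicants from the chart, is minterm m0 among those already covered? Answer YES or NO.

NO

Round 0: 00000✓ 00001✓ 00010✓ 00110✓ 00111✓ 01001✓ 01100✓ 01110✓ 10001✓ 10101✓ 11000
Round 1: -0001 0-001 0-110 00-10 000-0 0000- 0011- 011-0 10-01
PIs = {-0001, 0-001, 0-110, 00-10, 000-0, 0000-, 0011-, 011-0, 10-01, 11000}
Coverage chart:
  m0: 000-0,0000-
  m1: -0001,0-001,0000-
  m6: 0-110,00-10,0011-
  m12: 011-0 ←essential
  m17: -0001,10-01
  m21: 10-01 ←essential
  m24: 11000 ←essential
Essential: 011-0, 10-01, 11000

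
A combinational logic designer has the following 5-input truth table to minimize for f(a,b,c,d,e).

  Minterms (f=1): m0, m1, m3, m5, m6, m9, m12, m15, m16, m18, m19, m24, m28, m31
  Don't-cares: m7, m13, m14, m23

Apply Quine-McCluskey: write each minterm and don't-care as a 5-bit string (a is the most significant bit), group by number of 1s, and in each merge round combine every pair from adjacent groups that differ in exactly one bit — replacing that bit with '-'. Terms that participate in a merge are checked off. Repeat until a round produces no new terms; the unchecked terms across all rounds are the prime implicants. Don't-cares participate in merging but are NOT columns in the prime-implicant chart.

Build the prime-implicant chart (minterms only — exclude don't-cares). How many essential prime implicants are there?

[col 0] 00000*, 00001*, 00011*, 00101*, 00110*, 00111*, 01001*, 01100*, 01101*, 01110*, 01111*, 10000*, 10010*, 10011*, 10111*, 11000*, 11100*, 11111*
[col 1] -0000, -0011*, -0111*, -1100, -1111*, 0-001*, 0-101*, 0-110*, 0-111*, 00-01*, 00-11*, 000-1*, 0000-, 001-1*, 0011-*, 01-01*, 011-0*, 011-1*, 0110-*, 0111-*, 1-000, 1-111*, 10-11*, 100-0, 1001-, 11-00
[col 2] --111, -0-11, 0--01, 0-1-1, 0-11-, 00--1, 011--
Prime implicants: --111, -0-11, -0000, -1100, 0--01, 0-1-1, 0-11-, 00--1, 0000-, 011--, 1-000, 100-0, 1001-, 11-00
PI chart (minterm → PIs covering it):
  0 | -0000,0000-
  1 | 0--01,00--1,0000-
  3 | -0-11,00--1
  5 | 0--01,0-1-1,00--1
  6 | 0-11-  (sole → essential)
  9 | 0--01  (sole → essential)
  12 | -1100,011--
  15 | --111,0-1-1,0-11-,011--
  16 | -0000,1-000,100-0
  18 | 100-0,1001-
  19 | -0-11,1001-
  24 | 1-000,11-00
  28 | -1100,11-00
  31 | --111  (sole → essential)
Essential prime implicants: --111, 0--01, 0-11-

3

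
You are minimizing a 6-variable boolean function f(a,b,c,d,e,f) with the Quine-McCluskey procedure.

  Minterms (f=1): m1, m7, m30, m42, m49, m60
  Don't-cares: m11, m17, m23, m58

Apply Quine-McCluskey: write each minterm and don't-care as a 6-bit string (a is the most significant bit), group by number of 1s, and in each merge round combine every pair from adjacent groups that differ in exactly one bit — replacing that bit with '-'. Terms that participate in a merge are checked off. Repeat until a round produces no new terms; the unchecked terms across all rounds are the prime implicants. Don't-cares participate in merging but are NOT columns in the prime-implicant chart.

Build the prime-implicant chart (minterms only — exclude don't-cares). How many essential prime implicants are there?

6

size-2^0 implicants → 000001(✓)  000111(✓)  001011  010001(✓)  010111(✓)  011110  101010(✓)  110001(✓)  111010(✓)  111100
size-2^1 implicants → -10001  0-0001  0-0111  1-1010
Unchecked terms (primes): -10001, 0-0001, 0-0111, 001011, 011110, 1-1010, 111100
Minterm coverage:
  m1 ⊆ 0-0001 [E]
  m7 ⊆ 0-0111 [E]
  m30 ⊆ 011110 [E]
  m42 ⊆ 1-1010 [E]
  m49 ⊆ -10001 [E]
  m60 ⊆ 111100 [E]
E = {-10001, 0-0001, 0-0111, 011110, 1-1010, 111100}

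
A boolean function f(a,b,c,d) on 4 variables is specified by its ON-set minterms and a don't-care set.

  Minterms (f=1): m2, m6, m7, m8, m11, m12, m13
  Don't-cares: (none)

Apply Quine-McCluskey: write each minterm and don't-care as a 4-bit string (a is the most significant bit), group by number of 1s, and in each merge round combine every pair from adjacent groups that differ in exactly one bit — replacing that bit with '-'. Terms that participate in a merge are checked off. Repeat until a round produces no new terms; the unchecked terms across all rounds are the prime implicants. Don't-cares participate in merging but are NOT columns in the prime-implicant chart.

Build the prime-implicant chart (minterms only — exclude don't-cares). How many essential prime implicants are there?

[col 0] 0010*, 0110*, 0111*, 1000*, 1011, 1100*, 1101*
[col 1] 0-10, 011-, 1-00, 110-
Prime implicants: 0-10, 011-, 1-00, 1011, 110-
PI chart (minterm → PIs covering it):
  2 | 0-10  (sole → essential)
  6 | 0-10,011-
  7 | 011-  (sole → essential)
  8 | 1-00  (sole → essential)
  11 | 1011  (sole → essential)
  12 | 1-00,110-
  13 | 110-  (sole → essential)
Essential prime implicants: 0-10, 011-, 1-00, 1011, 110-

5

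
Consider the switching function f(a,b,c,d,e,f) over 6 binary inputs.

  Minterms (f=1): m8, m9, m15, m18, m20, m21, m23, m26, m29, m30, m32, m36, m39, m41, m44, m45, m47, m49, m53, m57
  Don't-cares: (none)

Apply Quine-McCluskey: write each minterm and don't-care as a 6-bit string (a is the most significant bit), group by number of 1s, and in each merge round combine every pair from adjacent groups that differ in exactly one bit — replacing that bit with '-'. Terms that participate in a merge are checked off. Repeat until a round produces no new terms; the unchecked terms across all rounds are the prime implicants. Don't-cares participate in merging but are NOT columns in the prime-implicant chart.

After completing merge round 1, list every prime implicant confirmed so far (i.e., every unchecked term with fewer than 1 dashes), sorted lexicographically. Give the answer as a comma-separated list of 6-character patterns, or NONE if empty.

NONE

Round 0: 001000✓ 001001✓ 001111✓ 010010✓ 010100✓ 010101✓ 010111✓ 011010✓ 011101✓ 011110✓ 100000✓ 100100✓ 100111✓ 101001✓ 101100✓ 101101✓ 101111✓ 110001✓ 110101✓ 111001✓
Round 1: -01001 -01111 -10101 00100- 01-010 01-101 0101-1 01010- 011-10 1-1001 10-100 10-111 100-00 101-01 1011-1 10110- 11-001 110-01
PIs = {-01001, -01111, -10101, 00100-, 01-010, 01-101, 0101-1, 01010-, 011-10, 1-1001, 10-100, 10-111, 100-00, 101-01, 1011-1, 10110-, 11-001, 110-01}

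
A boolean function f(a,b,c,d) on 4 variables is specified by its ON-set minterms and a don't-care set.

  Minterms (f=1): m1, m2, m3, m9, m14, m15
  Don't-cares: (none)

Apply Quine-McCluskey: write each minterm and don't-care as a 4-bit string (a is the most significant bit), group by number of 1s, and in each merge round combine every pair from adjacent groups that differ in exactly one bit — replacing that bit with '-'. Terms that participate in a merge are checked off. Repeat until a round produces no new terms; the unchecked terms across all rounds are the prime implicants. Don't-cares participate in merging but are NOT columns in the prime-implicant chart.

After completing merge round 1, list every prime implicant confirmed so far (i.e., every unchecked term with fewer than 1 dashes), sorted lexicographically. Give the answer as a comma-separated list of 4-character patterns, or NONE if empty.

size-2^0 implicants → 0001(✓)  0010(✓)  0011(✓)  1001(✓)  1110(✓)  1111(✓)
size-2^1 implicants → -001  00-1  001-  111-
Unchecked terms (primes): -001, 00-1, 001-, 111-

NONE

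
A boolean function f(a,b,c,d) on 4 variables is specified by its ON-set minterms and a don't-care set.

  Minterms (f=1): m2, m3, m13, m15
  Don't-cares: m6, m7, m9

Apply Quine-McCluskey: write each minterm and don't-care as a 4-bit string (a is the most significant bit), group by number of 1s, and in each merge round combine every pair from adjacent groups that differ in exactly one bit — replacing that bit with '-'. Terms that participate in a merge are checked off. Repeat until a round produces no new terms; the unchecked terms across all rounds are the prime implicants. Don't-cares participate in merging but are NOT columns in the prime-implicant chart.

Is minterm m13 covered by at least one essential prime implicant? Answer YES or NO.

Round 0: 0010✓ 0011✓ 0110✓ 0111✓ 1001✓ 1101✓ 1111✓
Round 1: -111 0-10✓ 0-11✓ 001-✓ 011-✓ 1-01 11-1
Round 2: 0-1-
PIs = {-111, 0-1-, 1-01, 11-1}
Coverage chart:
  m2: 0-1- ←essential
  m3: 0-1- ←essential
  m13: 1-01,11-1
  m15: -111,11-1
Essential: 0-1-

NO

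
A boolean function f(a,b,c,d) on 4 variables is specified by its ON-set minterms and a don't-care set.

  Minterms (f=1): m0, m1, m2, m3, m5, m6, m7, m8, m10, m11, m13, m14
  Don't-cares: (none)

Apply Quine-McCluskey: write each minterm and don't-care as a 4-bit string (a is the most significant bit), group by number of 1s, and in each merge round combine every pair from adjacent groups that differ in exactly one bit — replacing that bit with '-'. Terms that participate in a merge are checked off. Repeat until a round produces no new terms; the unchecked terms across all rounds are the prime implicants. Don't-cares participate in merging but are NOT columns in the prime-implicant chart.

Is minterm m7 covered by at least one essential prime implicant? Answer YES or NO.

size-2^0 implicants → 0000(✓)  0001(✓)  0010(✓)  0011(✓)  0101(✓)  0110(✓)  0111(✓)  1000(✓)  1010(✓)  1011(✓)  1101(✓)  1110(✓)
size-2^1 implicants → -000(✓)  -010(✓)  -011(✓)  -101  -110(✓)  0-01(✓)  0-10(✓)  0-11(✓)  00-0(✓)  00-1(✓)  000-(✓)  001-(✓)  01-1(✓)  011-(✓)  1-10(✓)  10-0(✓)  101-(✓)
size-2^2 implicants → --10  -0-0  -01-  0--1  0-1-  00--
Unchecked terms (primes): --10, -0-0, -01-, -101, 0--1, 0-1-, 00--
Minterm coverage:
  m0 ⊆ -0-0,00--
  m1 ⊆ 0--1,00--
  m2 ⊆ --10,-0-0,-01-,0-1-,00--
  m3 ⊆ -01-,0--1,0-1-,00--
  m5 ⊆ -101,0--1
  m6 ⊆ --10,0-1-
  m7 ⊆ 0--1,0-1-
  m8 ⊆ -0-0 [E]
  m10 ⊆ --10,-0-0,-01-
  m11 ⊆ -01- [E]
  m13 ⊆ -101 [E]
  m14 ⊆ --10 [E]
E = {--10, -0-0, -01-, -101}

NO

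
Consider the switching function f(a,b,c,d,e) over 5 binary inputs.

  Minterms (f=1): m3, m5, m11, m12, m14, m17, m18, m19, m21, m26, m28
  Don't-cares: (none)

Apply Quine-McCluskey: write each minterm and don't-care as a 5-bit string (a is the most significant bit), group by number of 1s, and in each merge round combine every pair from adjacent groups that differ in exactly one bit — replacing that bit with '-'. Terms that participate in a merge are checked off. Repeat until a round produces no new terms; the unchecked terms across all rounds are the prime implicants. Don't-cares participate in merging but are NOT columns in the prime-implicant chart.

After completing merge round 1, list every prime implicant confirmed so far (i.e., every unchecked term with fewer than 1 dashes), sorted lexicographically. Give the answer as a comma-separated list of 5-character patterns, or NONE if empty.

NONE

size-2^0 implicants → 00011(✓)  00101(✓)  01011(✓)  01100(✓)  01110(✓)  10001(✓)  10010(✓)  10011(✓)  10101(✓)  11010(✓)  11100(✓)
size-2^1 implicants → -0011  -0101  -1100  0-011  011-0  1-010  10-01  100-1  1001-
Unchecked terms (primes): -0011, -0101, -1100, 0-011, 011-0, 1-010, 10-01, 100-1, 1001-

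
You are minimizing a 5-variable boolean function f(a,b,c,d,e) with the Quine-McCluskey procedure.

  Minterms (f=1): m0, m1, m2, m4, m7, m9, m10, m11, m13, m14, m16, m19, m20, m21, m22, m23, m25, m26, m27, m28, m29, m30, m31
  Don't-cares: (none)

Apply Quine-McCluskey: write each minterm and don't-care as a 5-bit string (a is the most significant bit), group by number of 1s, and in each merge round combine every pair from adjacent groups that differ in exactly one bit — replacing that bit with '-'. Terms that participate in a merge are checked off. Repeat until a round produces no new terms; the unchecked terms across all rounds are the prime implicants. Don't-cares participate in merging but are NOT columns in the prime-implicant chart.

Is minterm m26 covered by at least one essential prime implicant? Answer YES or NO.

Round 0: 00000✓ 00001✓ 00010✓ 00100✓ 00111✓ 01001✓ 01010✓ 01011✓ 01101✓ 01110✓ 10000✓ 10011✓ 10100✓ 10101✓ 10110✓ 10111✓ 11001✓ 11010✓ 11011✓ 11100✓ 11101✓ 11110✓ 11111✓
Round 1: -0000✓ -0100✓ -0111 -1001✓ -1010✓ -1011✓ -1101✓ -1110✓ 0-001 0-010 00-00✓ 000-0 0000- 01-01✓ 01-10✓ 010-1✓ 0101-✓ 1-011✓ 1-100✓ 1-101✓ 1-110✓ 1-111✓ 10-00✓ 10-11✓ 101-0✓ 101-1✓ 1010-✓ 1011-✓ 11-01✓ 11-10✓ 11-11✓ 110-1✓ 1101-✓ 111-0✓ 111-1✓ 1110-✓ 1111-✓
Round 2: -0-00 -1-01 -1-10 -10-1 -101- 1--11 1-1-0✓ 1-1-1✓ 1-10-✓ 1-11-✓ 101--✓ 11--1 11-1- 111--✓
Round 3: 1-1--
PIs = {-0-00, -0111, -1-01, -1-10, -10-1, -101-, 0-001, 0-010, 000-0, 0000-, 1--11, 1-1--, 11--1, 11-1-}
Coverage chart:
  m0: -0-00,000-0,0000-
  m1: 0-001,0000-
  m2: 0-010,000-0
  m4: -0-00 ←essential
  m7: -0111 ←essential
  m9: -1-01,-10-1,0-001
  m10: -1-10,-101-,0-010
  m11: -10-1,-101-
  m13: -1-01 ←essential
  m14: -1-10 ←essential
  m16: -0-00 ←essential
  m19: 1--11 ←essential
  m20: -0-00,1-1--
  m21: 1-1-- ←essential
  m22: 1-1-- ←essential
  m23: -0111,1--11,1-1--
  m25: -1-01,-10-1,11--1
  m26: -1-10,-101-,11-1-
  m27: -10-1,-101-,1--11,11--1,11-1-
  m28: 1-1-- ←essential
  m29: -1-01,1-1--,11--1
  m30: -1-10,1-1--,11-1-
  m31: 1--11,1-1--,11--1,11-1-
Essential: -0-00, -0111, -1-01, -1-10, 1--11, 1-1--

YES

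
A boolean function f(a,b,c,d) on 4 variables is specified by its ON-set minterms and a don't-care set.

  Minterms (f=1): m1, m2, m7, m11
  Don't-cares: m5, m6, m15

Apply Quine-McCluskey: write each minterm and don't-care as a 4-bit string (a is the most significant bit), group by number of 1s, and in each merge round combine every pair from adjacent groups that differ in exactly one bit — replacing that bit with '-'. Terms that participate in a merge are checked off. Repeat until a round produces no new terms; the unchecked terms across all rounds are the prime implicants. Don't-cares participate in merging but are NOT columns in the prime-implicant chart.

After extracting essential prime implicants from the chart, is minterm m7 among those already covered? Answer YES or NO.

NO

[col 0] 0001*, 0010*, 0101*, 0110*, 0111*, 1011*, 1111*
[col 1] -111, 0-01, 0-10, 01-1, 011-, 1-11
Prime implicants: -111, 0-01, 0-10, 01-1, 011-, 1-11
PI chart (minterm → PIs covering it):
  1 | 0-01  (sole → essential)
  2 | 0-10  (sole → essential)
  7 | -111,01-1,011-
  11 | 1-11  (sole → essential)
Essential prime implicants: 0-01, 0-10, 1-11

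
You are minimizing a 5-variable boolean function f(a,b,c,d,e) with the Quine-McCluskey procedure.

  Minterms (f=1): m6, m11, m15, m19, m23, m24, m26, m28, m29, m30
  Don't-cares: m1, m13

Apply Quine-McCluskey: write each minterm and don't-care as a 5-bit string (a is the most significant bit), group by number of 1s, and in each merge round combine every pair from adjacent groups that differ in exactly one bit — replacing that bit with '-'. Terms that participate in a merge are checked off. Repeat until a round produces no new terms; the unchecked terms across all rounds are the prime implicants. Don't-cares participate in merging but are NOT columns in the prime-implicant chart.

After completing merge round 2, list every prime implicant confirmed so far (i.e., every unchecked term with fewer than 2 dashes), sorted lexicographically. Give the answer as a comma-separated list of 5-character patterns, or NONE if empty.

[col 0] 00001, 00110, 01011*, 01101*, 01111*, 10011*, 10111*, 11000*, 11010*, 11100*, 11101*, 11110*
[col 1] -1101, 01-11, 011-1, 10-11, 11-00*, 11-10*, 110-0*, 111-0*, 1110-
[col 2] 11--0
Prime implicants: -1101, 00001, 00110, 01-11, 011-1, 10-11, 11--0, 1110-

-1101, 00001, 00110, 01-11, 011-1, 10-11, 1110-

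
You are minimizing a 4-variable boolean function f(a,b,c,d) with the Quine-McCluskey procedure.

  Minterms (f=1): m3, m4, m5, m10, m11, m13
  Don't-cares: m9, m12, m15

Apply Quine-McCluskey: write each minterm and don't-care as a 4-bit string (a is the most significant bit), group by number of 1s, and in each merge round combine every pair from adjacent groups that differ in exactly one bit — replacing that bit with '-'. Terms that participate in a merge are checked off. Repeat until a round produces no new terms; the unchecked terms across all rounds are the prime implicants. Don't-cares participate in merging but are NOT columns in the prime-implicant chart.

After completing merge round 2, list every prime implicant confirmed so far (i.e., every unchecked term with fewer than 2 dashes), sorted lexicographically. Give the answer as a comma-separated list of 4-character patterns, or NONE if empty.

-011, 101-

size-2^0 implicants → 0011(✓)  0100(✓)  0101(✓)  1001(✓)  1010(✓)  1011(✓)  1100(✓)  1101(✓)  1111(✓)
size-2^1 implicants → -011  -100(✓)  -101(✓)  010-(✓)  1-01(✓)  1-11(✓)  10-1(✓)  101-  11-1(✓)  110-(✓)
size-2^2 implicants → -10-  1--1
Unchecked terms (primes): -011, -10-, 1--1, 101-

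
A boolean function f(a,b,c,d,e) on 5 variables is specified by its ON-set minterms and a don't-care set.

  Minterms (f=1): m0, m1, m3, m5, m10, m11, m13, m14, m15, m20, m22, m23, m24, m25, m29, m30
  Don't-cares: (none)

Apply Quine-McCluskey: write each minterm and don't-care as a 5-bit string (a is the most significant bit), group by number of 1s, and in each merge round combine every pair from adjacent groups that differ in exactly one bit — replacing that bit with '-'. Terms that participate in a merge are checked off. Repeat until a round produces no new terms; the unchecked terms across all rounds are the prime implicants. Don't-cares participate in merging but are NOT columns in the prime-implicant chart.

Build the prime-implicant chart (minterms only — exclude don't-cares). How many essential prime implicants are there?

5

size-2^0 implicants → 00000(✓)  00001(✓)  00011(✓)  00101(✓)  01010(✓)  01011(✓)  01101(✓)  01110(✓)  01111(✓)  10100(✓)  10110(✓)  10111(✓)  11000(✓)  11001(✓)  11101(✓)  11110(✓)
size-2^1 implicants → -1101  -1110  0-011  0-101  00-01  000-1  0000-  01-10(✓)  01-11(✓)  0101-(✓)  011-1  0111-(✓)  1-110  101-0  1011-  11-01  1100-
size-2^2 implicants → 01-1-
Unchecked terms (primes): -1101, -1110, 0-011, 0-101, 00-01, 000-1, 0000-, 01-1-, 011-1, 1-110, 101-0, 1011-, 11-01, 1100-
Minterm coverage:
  m0 ⊆ 0000- [E]
  m1 ⊆ 00-01,000-1,0000-
  m3 ⊆ 0-011,000-1
  m5 ⊆ 0-101,00-01
  m10 ⊆ 01-1- [E]
  m11 ⊆ 0-011,01-1-
  m13 ⊆ -1101,0-101,011-1
  m14 ⊆ -1110,01-1-
  m15 ⊆ 01-1-,011-1
  m20 ⊆ 101-0 [E]
  m22 ⊆ 1-110,101-0,1011-
  m23 ⊆ 1011- [E]
  m24 ⊆ 1100- [E]
  m25 ⊆ 11-01,1100-
  m29 ⊆ -1101,11-01
  m30 ⊆ -1110,1-110
E = {0000-, 01-1-, 101-0, 1011-, 1100-}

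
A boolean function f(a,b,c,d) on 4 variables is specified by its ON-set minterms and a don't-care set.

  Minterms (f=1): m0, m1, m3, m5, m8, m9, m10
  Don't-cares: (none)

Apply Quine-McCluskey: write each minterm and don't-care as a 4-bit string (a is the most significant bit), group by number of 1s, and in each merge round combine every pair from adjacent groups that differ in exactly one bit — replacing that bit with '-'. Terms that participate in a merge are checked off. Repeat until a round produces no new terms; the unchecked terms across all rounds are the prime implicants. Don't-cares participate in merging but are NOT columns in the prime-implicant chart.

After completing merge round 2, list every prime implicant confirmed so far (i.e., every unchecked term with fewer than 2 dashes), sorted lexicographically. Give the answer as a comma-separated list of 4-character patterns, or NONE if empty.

Round 0: 0000✓ 0001✓ 0011✓ 0101✓ 1000✓ 1001✓ 1010✓
Round 1: -000✓ -001✓ 0-01 00-1 000-✓ 10-0 100-✓
Round 2: -00-
PIs = {-00-, 0-01, 00-1, 10-0}

0-01, 00-1, 10-0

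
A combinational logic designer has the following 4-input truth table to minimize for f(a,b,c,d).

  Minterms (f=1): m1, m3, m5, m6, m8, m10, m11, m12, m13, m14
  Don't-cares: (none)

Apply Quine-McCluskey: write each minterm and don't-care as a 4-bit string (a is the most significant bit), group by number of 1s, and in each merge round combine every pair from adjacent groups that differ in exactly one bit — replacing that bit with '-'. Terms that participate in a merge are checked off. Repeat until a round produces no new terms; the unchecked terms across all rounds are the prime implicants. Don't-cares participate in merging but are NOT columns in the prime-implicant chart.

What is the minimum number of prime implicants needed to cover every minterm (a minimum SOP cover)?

5

[col 0] 0001*, 0011*, 0101*, 0110*, 1000*, 1010*, 1011*, 1100*, 1101*, 1110*
[col 1] -011, -101, -110, 0-01, 00-1, 1-00*, 1-10*, 10-0*, 101-, 11-0*, 110-
[col 2] 1--0
Prime implicants: -011, -101, -110, 0-01, 00-1, 1--0, 101-, 110-
PI chart (minterm → PIs covering it):
  1 | 0-01,00-1
  3 | -011,00-1
  5 | -101,0-01
  6 | -110  (sole → essential)
  8 | 1--0  (sole → essential)
  10 | 1--0,101-
  11 | -011,101-
  12 | 1--0,110-
  13 | -101,110-
  14 | -110,1--0
Essential prime implicants: -110, 1--0
Petrick residual → -011, -101, 0-01
Minimum SOP uses 5 PIs: b'cd + bc'd + bcd' + a'c'd + ad'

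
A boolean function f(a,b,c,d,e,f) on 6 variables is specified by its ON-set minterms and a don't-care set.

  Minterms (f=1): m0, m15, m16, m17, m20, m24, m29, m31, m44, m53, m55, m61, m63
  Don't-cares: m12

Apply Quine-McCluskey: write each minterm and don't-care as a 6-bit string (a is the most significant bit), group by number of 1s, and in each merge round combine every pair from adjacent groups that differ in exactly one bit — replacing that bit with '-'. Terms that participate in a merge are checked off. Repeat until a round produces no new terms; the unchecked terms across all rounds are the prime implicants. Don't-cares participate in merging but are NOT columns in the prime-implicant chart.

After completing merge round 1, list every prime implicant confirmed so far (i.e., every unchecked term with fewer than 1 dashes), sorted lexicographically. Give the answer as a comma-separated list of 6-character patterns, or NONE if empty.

size-2^0 implicants → 000000(✓)  001100(✓)  001111(✓)  010000(✓)  010001(✓)  010100(✓)  011000(✓)  011101(✓)  011111(✓)  101100(✓)  110101(✓)  110111(✓)  111101(✓)  111111(✓)
size-2^1 implicants → -01100  -11101(✓)  -11111(✓)  0-0000  0-1111  01-000  010-00  01000-  0111-1(✓)  11-101(✓)  11-111(✓)  1101-1(✓)  1111-1(✓)
size-2^2 implicants → -111-1  11-1-1
Unchecked terms (primes): -01100, -111-1, 0-0000, 0-1111, 01-000, 010-00, 01000-, 11-1-1

NONE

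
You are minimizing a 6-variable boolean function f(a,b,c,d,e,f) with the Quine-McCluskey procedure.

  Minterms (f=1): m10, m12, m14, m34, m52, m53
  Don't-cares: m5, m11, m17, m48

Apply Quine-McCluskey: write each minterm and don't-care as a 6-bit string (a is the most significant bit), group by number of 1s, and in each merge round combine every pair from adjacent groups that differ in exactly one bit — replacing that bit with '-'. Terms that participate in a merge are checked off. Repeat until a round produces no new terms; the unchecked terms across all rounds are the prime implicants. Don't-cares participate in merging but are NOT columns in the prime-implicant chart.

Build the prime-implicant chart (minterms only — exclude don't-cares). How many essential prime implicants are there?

3

[col 0] 000101, 001010*, 001011*, 001100*, 001110*, 010001, 100010, 110000*, 110100*, 110101*
[col 1] 001-10, 00101-, 0011-0, 110-00, 11010-
Prime implicants: 000101, 001-10, 00101-, 0011-0, 010001, 100010, 110-00, 11010-
PI chart (minterm → PIs covering it):
  10 | 001-10,00101-
  12 | 0011-0  (sole → essential)
  14 | 001-10,0011-0
  34 | 100010  (sole → essential)
  52 | 110-00,11010-
  53 | 11010-  (sole → essential)
Essential prime implicants: 0011-0, 100010, 11010-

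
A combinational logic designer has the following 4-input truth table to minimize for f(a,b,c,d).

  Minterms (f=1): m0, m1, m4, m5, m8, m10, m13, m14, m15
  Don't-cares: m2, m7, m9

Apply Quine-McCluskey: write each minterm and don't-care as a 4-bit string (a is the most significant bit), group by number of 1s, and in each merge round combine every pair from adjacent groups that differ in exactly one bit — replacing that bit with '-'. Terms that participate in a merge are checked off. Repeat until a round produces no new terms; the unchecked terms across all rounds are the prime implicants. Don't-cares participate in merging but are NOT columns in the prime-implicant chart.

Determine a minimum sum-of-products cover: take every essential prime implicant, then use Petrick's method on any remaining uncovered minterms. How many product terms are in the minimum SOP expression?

Round 0: 0000✓ 0001✓ 0010✓ 0100✓ 0101✓ 0111✓ 1000✓ 1001✓ 1010✓ 1101✓ 1110✓ 1111✓
Round 1: -000✓ -001✓ -010✓ -101✓ -111✓ 0-00✓ 0-01✓ 00-0✓ 000-✓ 01-1✓ 010-✓ 1-01✓ 1-10 10-0✓ 100-✓ 11-1✓ 111-
Round 2: --01 -0-0 -00- -1-1 0-0-
PIs = {--01, -0-0, -00-, -1-1, 0-0-, 1-10, 111-}
Coverage chart:
  m0: -0-0,-00-,0-0-
  m1: --01,-00-,0-0-
  m4: 0-0- ←essential
  m5: --01,-1-1,0-0-
  m8: -0-0,-00-
  m10: -0-0,1-10
  m13: --01,-1-1
  m14: 1-10,111-
  m15: -1-1,111-
Essential: 0-0-
Petrick residual → --01, -0-0, 111-
Min cover (4 terms): c'd + b'd' + a'c' + abc

4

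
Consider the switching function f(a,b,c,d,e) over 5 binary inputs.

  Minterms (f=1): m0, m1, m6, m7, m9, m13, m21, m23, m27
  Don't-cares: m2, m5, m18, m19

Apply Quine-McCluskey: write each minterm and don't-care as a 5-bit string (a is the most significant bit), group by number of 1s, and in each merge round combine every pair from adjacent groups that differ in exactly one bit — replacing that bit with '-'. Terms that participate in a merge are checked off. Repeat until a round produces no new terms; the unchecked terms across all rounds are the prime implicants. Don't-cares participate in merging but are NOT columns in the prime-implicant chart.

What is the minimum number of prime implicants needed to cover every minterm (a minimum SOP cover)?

Round 0: 00000✓ 00001✓ 00010✓ 00101✓ 00110✓ 00111✓ 01001✓ 01101✓ 10010✓ 10011✓ 10101✓ 10111✓ 11011✓
Round 1: -0010 -0101✓ -0111✓ 0-001✓ 0-101✓ 00-01✓ 00-10 000-0 0000- 001-1✓ 0011- 01-01✓ 1-011 10-11 1001- 101-1✓
Round 2: -01-1 0--01
PIs = {-0010, -01-1, 0--01, 00-10, 000-0, 0000-, 0011-, 1-011, 10-11, 1001-}
Coverage chart:
  m0: 000-0,0000-
  m1: 0--01,0000-
  m6: 00-10,0011-
  m7: -01-1,0011-
  m9: 0--01 ←essential
  m13: 0--01 ←essential
  m21: -01-1 ←essential
  m23: -01-1,10-11
  m27: 1-011 ←essential
Essential: -01-1, 0--01, 1-011
Petrick residual → 00-10, 000-0
Min cover (5 terms): b'ce + a'd'e + a'b'de' + a'b'c'e' + ac'de

5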